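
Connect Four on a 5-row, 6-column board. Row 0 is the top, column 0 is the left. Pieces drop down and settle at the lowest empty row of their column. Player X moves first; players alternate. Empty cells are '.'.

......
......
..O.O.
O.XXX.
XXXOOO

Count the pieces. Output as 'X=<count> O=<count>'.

X=6 O=6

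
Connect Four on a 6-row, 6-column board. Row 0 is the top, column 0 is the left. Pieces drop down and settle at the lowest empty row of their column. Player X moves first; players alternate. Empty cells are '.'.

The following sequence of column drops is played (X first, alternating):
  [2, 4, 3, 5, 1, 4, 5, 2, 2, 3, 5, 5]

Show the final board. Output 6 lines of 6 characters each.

Move 1: X drops in col 2, lands at row 5
Move 2: O drops in col 4, lands at row 5
Move 3: X drops in col 3, lands at row 5
Move 4: O drops in col 5, lands at row 5
Move 5: X drops in col 1, lands at row 5
Move 6: O drops in col 4, lands at row 4
Move 7: X drops in col 5, lands at row 4
Move 8: O drops in col 2, lands at row 4
Move 9: X drops in col 2, lands at row 3
Move 10: O drops in col 3, lands at row 4
Move 11: X drops in col 5, lands at row 3
Move 12: O drops in col 5, lands at row 2

Answer: ......
......
.....O
..X..X
..OOOX
.XXXOO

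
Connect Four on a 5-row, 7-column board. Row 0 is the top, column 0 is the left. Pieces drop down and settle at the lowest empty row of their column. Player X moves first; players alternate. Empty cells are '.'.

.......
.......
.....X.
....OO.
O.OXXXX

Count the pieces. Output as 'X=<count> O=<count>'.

X=5 O=4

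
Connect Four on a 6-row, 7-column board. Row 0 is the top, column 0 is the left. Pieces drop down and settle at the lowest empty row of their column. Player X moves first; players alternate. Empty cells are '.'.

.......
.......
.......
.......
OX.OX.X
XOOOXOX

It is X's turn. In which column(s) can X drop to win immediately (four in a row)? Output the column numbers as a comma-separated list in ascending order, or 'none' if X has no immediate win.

Answer: none

Derivation:
col 0: drop X → no win
col 1: drop X → no win
col 2: drop X → no win
col 3: drop X → no win
col 4: drop X → no win
col 5: drop X → no win
col 6: drop X → no win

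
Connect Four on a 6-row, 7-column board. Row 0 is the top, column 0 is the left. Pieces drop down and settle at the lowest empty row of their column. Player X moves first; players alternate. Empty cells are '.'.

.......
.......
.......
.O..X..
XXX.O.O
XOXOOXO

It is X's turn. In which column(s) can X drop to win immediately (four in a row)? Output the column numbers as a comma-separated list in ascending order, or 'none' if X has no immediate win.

col 0: drop X → no win
col 1: drop X → no win
col 2: drop X → no win
col 3: drop X → WIN!
col 4: drop X → no win
col 5: drop X → no win
col 6: drop X → no win

Answer: 3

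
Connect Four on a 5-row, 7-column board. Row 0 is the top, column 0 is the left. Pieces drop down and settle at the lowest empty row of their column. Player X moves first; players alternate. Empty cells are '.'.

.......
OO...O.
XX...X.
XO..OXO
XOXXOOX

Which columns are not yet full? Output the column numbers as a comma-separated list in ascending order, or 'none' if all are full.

col 0: top cell = '.' → open
col 1: top cell = '.' → open
col 2: top cell = '.' → open
col 3: top cell = '.' → open
col 4: top cell = '.' → open
col 5: top cell = '.' → open
col 6: top cell = '.' → open

Answer: 0,1,2,3,4,5,6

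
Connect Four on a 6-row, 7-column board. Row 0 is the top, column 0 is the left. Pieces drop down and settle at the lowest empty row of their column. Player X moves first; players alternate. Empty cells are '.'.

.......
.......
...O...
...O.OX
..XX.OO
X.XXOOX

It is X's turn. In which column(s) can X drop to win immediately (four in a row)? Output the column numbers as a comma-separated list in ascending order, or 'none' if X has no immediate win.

Answer: 1

Derivation:
col 0: drop X → no win
col 1: drop X → WIN!
col 2: drop X → no win
col 3: drop X → no win
col 4: drop X → no win
col 5: drop X → no win
col 6: drop X → no win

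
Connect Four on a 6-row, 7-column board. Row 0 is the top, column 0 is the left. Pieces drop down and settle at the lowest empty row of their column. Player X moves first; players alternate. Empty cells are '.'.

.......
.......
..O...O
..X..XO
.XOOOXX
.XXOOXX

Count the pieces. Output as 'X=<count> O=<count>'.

X=9 O=8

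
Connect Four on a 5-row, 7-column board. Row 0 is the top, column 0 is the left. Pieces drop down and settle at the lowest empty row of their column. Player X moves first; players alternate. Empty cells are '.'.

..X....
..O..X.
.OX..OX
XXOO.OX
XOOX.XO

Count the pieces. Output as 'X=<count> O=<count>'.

X=10 O=9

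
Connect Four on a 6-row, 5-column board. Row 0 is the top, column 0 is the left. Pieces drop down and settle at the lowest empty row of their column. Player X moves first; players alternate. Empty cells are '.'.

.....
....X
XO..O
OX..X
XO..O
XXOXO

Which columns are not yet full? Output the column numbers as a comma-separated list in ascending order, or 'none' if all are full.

Answer: 0,1,2,3,4

Derivation:
col 0: top cell = '.' → open
col 1: top cell = '.' → open
col 2: top cell = '.' → open
col 3: top cell = '.' → open
col 4: top cell = '.' → open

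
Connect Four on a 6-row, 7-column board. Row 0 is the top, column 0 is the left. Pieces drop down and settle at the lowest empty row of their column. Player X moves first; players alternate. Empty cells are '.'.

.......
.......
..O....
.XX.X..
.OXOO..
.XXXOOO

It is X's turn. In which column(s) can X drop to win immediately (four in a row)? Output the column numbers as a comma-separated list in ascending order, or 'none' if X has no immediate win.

col 0: drop X → WIN!
col 1: drop X → no win
col 2: drop X → no win
col 3: drop X → WIN!
col 4: drop X → no win
col 5: drop X → no win
col 6: drop X → no win

Answer: 0,3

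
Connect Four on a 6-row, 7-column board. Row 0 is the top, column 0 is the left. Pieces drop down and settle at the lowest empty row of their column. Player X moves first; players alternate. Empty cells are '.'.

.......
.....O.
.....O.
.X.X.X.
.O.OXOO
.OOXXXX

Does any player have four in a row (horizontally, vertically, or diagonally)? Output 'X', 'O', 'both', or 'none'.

X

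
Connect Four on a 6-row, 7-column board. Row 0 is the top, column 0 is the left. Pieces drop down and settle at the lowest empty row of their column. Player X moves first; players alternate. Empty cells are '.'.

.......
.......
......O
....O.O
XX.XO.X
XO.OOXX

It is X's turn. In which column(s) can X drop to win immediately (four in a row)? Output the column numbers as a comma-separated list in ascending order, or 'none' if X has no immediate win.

col 0: drop X → no win
col 1: drop X → no win
col 2: drop X → no win
col 3: drop X → no win
col 4: drop X → no win
col 5: drop X → no win
col 6: drop X → no win

Answer: none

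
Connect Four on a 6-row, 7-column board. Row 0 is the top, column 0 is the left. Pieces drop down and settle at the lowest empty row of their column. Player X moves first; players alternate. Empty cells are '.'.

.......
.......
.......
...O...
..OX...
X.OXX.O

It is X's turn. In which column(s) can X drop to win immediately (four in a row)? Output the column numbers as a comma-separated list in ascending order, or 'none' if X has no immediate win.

Answer: none

Derivation:
col 0: drop X → no win
col 1: drop X → no win
col 2: drop X → no win
col 3: drop X → no win
col 4: drop X → no win
col 5: drop X → no win
col 6: drop X → no win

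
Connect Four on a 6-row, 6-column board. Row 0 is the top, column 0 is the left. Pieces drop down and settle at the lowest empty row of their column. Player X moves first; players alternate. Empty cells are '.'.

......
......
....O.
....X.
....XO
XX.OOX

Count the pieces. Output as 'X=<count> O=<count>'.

X=5 O=4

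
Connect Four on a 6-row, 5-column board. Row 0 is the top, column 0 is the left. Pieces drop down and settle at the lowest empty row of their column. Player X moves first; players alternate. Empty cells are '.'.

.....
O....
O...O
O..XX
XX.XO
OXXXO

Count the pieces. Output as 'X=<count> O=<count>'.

X=8 O=7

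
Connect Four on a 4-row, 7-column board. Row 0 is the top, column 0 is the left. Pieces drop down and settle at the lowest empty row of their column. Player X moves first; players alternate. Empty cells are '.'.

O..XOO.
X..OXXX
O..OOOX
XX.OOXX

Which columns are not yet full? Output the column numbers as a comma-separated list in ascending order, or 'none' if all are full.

col 0: top cell = 'O' → FULL
col 1: top cell = '.' → open
col 2: top cell = '.' → open
col 3: top cell = 'X' → FULL
col 4: top cell = 'O' → FULL
col 5: top cell = 'O' → FULL
col 6: top cell = '.' → open

Answer: 1,2,6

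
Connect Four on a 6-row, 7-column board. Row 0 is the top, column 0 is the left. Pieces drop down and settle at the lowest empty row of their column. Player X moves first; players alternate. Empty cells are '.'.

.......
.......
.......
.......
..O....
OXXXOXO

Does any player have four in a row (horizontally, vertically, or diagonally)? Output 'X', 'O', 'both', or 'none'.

none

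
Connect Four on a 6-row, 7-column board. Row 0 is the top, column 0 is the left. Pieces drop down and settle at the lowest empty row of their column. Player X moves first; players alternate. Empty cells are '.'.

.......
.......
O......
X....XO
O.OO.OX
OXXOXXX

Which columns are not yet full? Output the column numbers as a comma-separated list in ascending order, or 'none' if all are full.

col 0: top cell = '.' → open
col 1: top cell = '.' → open
col 2: top cell = '.' → open
col 3: top cell = '.' → open
col 4: top cell = '.' → open
col 5: top cell = '.' → open
col 6: top cell = '.' → open

Answer: 0,1,2,3,4,5,6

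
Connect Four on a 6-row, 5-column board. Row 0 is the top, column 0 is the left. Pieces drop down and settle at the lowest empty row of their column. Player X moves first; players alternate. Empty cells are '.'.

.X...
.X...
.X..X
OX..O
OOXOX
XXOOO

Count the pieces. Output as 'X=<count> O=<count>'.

X=9 O=8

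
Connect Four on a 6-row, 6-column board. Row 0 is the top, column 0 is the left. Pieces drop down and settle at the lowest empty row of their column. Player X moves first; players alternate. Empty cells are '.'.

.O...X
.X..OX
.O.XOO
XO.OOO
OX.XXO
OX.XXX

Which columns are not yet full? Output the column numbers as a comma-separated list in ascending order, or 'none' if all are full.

Answer: 0,2,3,4

Derivation:
col 0: top cell = '.' → open
col 1: top cell = 'O' → FULL
col 2: top cell = '.' → open
col 3: top cell = '.' → open
col 4: top cell = '.' → open
col 5: top cell = 'X' → FULL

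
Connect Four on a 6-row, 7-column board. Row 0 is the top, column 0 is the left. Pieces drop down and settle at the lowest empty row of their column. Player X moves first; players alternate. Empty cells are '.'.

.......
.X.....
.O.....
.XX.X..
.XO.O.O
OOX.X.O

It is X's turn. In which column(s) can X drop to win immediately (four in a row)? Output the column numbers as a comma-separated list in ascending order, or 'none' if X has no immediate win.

Answer: none

Derivation:
col 0: drop X → no win
col 1: drop X → no win
col 2: drop X → no win
col 3: drop X → no win
col 4: drop X → no win
col 5: drop X → no win
col 6: drop X → no win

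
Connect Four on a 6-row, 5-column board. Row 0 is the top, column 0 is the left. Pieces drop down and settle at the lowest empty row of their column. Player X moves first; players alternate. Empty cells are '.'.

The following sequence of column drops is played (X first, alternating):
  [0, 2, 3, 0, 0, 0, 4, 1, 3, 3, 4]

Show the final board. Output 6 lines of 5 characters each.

Move 1: X drops in col 0, lands at row 5
Move 2: O drops in col 2, lands at row 5
Move 3: X drops in col 3, lands at row 5
Move 4: O drops in col 0, lands at row 4
Move 5: X drops in col 0, lands at row 3
Move 6: O drops in col 0, lands at row 2
Move 7: X drops in col 4, lands at row 5
Move 8: O drops in col 1, lands at row 5
Move 9: X drops in col 3, lands at row 4
Move 10: O drops in col 3, lands at row 3
Move 11: X drops in col 4, lands at row 4

Answer: .....
.....
O....
X..O.
O..XX
XOOXX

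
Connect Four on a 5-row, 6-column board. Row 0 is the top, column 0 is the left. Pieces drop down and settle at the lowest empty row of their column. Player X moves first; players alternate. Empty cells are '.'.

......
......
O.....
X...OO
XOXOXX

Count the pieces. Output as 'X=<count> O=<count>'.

X=5 O=5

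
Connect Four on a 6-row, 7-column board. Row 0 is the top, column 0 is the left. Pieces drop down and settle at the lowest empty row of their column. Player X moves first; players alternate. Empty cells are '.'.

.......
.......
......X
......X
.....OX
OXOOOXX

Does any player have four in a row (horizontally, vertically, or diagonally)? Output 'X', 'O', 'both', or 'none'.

X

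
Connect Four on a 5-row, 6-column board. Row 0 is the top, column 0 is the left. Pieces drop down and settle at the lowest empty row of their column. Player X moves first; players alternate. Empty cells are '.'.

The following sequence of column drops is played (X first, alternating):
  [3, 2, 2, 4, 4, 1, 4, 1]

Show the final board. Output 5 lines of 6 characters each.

Move 1: X drops in col 3, lands at row 4
Move 2: O drops in col 2, lands at row 4
Move 3: X drops in col 2, lands at row 3
Move 4: O drops in col 4, lands at row 4
Move 5: X drops in col 4, lands at row 3
Move 6: O drops in col 1, lands at row 4
Move 7: X drops in col 4, lands at row 2
Move 8: O drops in col 1, lands at row 3

Answer: ......
......
....X.
.OX.X.
.OOXO.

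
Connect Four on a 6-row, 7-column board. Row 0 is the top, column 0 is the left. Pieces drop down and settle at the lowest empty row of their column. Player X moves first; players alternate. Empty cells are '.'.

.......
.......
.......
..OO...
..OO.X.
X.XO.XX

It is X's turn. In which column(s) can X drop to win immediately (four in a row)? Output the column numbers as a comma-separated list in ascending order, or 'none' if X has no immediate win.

Answer: none

Derivation:
col 0: drop X → no win
col 1: drop X → no win
col 2: drop X → no win
col 3: drop X → no win
col 4: drop X → no win
col 5: drop X → no win
col 6: drop X → no win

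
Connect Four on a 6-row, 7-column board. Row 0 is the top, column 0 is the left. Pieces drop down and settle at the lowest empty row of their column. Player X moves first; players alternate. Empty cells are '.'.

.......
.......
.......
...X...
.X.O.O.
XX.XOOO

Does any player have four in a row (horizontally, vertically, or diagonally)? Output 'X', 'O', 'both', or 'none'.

none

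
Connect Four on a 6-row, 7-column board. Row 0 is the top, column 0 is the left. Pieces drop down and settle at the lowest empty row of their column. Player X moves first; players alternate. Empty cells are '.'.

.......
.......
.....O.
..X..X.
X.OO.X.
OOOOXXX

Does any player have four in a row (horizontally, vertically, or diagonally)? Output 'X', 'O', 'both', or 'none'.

O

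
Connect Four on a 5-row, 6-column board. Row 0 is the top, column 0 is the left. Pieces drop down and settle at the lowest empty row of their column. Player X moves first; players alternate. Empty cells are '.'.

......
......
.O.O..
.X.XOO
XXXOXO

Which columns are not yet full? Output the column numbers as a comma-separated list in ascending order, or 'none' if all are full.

Answer: 0,1,2,3,4,5

Derivation:
col 0: top cell = '.' → open
col 1: top cell = '.' → open
col 2: top cell = '.' → open
col 3: top cell = '.' → open
col 4: top cell = '.' → open
col 5: top cell = '.' → open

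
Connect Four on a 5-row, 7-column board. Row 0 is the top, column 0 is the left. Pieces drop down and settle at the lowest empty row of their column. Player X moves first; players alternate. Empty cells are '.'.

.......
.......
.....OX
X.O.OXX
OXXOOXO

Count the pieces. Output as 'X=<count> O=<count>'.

X=7 O=7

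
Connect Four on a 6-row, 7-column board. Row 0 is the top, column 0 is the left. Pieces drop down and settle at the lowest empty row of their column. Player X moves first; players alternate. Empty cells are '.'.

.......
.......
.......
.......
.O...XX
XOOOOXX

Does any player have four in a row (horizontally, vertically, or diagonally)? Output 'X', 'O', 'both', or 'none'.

O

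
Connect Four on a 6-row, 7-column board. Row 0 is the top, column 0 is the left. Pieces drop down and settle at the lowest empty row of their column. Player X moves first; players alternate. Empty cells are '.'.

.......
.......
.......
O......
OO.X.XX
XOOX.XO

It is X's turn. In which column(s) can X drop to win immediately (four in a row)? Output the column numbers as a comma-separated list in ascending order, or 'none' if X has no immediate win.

col 0: drop X → no win
col 1: drop X → no win
col 2: drop X → no win
col 3: drop X → no win
col 4: drop X → no win
col 5: drop X → no win
col 6: drop X → no win

Answer: none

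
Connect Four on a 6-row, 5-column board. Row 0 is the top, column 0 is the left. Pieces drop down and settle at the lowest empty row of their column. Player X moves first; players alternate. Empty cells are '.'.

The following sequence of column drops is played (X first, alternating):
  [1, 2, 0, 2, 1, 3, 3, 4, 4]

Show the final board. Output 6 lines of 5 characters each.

Move 1: X drops in col 1, lands at row 5
Move 2: O drops in col 2, lands at row 5
Move 3: X drops in col 0, lands at row 5
Move 4: O drops in col 2, lands at row 4
Move 5: X drops in col 1, lands at row 4
Move 6: O drops in col 3, lands at row 5
Move 7: X drops in col 3, lands at row 4
Move 8: O drops in col 4, lands at row 5
Move 9: X drops in col 4, lands at row 4

Answer: .....
.....
.....
.....
.XOXX
XXOOO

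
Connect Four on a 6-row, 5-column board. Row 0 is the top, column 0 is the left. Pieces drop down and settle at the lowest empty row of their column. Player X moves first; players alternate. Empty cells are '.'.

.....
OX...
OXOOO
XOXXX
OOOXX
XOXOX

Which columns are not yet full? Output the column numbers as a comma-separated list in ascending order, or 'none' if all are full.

Answer: 0,1,2,3,4

Derivation:
col 0: top cell = '.' → open
col 1: top cell = '.' → open
col 2: top cell = '.' → open
col 3: top cell = '.' → open
col 4: top cell = '.' → open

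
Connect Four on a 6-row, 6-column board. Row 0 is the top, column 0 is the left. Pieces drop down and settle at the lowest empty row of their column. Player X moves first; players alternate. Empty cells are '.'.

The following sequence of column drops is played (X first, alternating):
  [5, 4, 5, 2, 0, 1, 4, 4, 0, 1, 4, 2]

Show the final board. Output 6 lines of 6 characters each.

Move 1: X drops in col 5, lands at row 5
Move 2: O drops in col 4, lands at row 5
Move 3: X drops in col 5, lands at row 4
Move 4: O drops in col 2, lands at row 5
Move 5: X drops in col 0, lands at row 5
Move 6: O drops in col 1, lands at row 5
Move 7: X drops in col 4, lands at row 4
Move 8: O drops in col 4, lands at row 3
Move 9: X drops in col 0, lands at row 4
Move 10: O drops in col 1, lands at row 4
Move 11: X drops in col 4, lands at row 2
Move 12: O drops in col 2, lands at row 4

Answer: ......
......
....X.
....O.
XOO.XX
XOO.OX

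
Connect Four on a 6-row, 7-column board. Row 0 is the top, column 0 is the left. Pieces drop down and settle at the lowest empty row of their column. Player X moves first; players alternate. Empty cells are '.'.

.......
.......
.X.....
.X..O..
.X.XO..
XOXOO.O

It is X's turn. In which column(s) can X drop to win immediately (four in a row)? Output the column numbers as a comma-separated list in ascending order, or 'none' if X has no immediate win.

Answer: 1

Derivation:
col 0: drop X → no win
col 1: drop X → WIN!
col 2: drop X → no win
col 3: drop X → no win
col 4: drop X → no win
col 5: drop X → no win
col 6: drop X → no win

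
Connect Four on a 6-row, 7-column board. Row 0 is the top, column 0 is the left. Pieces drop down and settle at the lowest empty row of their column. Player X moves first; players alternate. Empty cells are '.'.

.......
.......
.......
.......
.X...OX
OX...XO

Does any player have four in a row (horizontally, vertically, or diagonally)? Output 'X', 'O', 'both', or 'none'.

none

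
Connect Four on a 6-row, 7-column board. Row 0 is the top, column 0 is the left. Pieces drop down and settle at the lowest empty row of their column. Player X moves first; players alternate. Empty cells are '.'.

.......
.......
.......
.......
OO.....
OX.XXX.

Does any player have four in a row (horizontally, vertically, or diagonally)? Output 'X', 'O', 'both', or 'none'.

none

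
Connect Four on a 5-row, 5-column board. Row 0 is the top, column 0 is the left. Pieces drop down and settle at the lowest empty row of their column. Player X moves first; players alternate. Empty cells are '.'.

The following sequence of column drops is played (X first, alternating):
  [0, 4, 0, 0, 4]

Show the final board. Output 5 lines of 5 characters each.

Answer: .....
.....
O....
X...X
X...O

Derivation:
Move 1: X drops in col 0, lands at row 4
Move 2: O drops in col 4, lands at row 4
Move 3: X drops in col 0, lands at row 3
Move 4: O drops in col 0, lands at row 2
Move 5: X drops in col 4, lands at row 3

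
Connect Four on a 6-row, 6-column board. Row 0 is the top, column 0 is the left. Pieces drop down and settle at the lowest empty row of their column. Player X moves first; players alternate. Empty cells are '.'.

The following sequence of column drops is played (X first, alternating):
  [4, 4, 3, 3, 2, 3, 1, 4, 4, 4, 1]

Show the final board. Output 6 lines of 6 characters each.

Answer: ......
....O.
....X.
...OO.
.X.OO.
.XXXX.

Derivation:
Move 1: X drops in col 4, lands at row 5
Move 2: O drops in col 4, lands at row 4
Move 3: X drops in col 3, lands at row 5
Move 4: O drops in col 3, lands at row 4
Move 5: X drops in col 2, lands at row 5
Move 6: O drops in col 3, lands at row 3
Move 7: X drops in col 1, lands at row 5
Move 8: O drops in col 4, lands at row 3
Move 9: X drops in col 4, lands at row 2
Move 10: O drops in col 4, lands at row 1
Move 11: X drops in col 1, lands at row 4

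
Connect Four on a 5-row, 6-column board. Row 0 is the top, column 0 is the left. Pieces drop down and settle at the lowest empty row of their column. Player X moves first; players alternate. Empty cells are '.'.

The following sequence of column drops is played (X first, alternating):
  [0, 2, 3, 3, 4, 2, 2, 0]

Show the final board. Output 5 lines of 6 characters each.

Move 1: X drops in col 0, lands at row 4
Move 2: O drops in col 2, lands at row 4
Move 3: X drops in col 3, lands at row 4
Move 4: O drops in col 3, lands at row 3
Move 5: X drops in col 4, lands at row 4
Move 6: O drops in col 2, lands at row 3
Move 7: X drops in col 2, lands at row 2
Move 8: O drops in col 0, lands at row 3

Answer: ......
......
..X...
O.OO..
X.OXX.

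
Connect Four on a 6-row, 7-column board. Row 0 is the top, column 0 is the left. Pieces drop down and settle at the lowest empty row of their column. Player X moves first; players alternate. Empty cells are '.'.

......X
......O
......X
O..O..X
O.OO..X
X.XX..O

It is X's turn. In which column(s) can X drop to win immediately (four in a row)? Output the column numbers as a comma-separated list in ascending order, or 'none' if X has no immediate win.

col 0: drop X → no win
col 1: drop X → WIN!
col 2: drop X → no win
col 3: drop X → no win
col 4: drop X → no win
col 5: drop X → no win

Answer: 1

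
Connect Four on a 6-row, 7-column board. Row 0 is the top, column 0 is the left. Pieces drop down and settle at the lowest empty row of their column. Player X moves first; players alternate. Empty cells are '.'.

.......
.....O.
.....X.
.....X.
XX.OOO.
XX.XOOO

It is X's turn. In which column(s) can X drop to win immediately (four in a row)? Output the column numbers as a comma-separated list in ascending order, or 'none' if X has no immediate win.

col 0: drop X → no win
col 1: drop X → no win
col 2: drop X → WIN!
col 3: drop X → no win
col 4: drop X → no win
col 5: drop X → no win
col 6: drop X → no win

Answer: 2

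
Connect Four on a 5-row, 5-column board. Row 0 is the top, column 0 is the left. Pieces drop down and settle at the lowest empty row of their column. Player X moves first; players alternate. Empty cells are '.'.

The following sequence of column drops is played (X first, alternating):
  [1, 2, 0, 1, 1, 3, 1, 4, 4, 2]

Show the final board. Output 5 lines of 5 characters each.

Answer: .....
.X...
.X...
.OO.X
XXOOO

Derivation:
Move 1: X drops in col 1, lands at row 4
Move 2: O drops in col 2, lands at row 4
Move 3: X drops in col 0, lands at row 4
Move 4: O drops in col 1, lands at row 3
Move 5: X drops in col 1, lands at row 2
Move 6: O drops in col 3, lands at row 4
Move 7: X drops in col 1, lands at row 1
Move 8: O drops in col 4, lands at row 4
Move 9: X drops in col 4, lands at row 3
Move 10: O drops in col 2, lands at row 3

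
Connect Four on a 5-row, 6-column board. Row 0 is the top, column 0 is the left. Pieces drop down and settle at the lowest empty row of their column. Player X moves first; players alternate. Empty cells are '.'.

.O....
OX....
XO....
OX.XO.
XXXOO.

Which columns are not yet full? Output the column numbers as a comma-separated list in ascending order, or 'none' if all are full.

col 0: top cell = '.' → open
col 1: top cell = 'O' → FULL
col 2: top cell = '.' → open
col 3: top cell = '.' → open
col 4: top cell = '.' → open
col 5: top cell = '.' → open

Answer: 0,2,3,4,5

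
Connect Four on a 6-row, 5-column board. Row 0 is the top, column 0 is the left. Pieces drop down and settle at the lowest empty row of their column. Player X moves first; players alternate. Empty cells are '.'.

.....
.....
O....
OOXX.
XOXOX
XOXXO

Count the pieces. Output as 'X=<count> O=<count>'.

X=8 O=7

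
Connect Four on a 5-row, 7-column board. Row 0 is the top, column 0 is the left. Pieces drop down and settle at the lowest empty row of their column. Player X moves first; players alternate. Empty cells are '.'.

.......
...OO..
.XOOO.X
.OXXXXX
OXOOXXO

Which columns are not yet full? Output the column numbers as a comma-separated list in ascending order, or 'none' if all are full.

col 0: top cell = '.' → open
col 1: top cell = '.' → open
col 2: top cell = '.' → open
col 3: top cell = '.' → open
col 4: top cell = '.' → open
col 5: top cell = '.' → open
col 6: top cell = '.' → open

Answer: 0,1,2,3,4,5,6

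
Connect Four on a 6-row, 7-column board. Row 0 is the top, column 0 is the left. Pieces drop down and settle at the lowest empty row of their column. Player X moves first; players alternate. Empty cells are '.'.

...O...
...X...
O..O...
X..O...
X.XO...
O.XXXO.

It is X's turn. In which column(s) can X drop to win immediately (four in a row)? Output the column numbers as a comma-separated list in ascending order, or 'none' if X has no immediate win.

col 0: drop X → no win
col 1: drop X → WIN!
col 2: drop X → no win
col 4: drop X → no win
col 5: drop X → no win
col 6: drop X → no win

Answer: 1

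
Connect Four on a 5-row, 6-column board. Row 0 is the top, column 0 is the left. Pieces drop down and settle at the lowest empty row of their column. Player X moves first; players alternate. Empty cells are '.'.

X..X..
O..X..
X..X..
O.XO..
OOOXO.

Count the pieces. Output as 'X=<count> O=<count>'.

X=7 O=7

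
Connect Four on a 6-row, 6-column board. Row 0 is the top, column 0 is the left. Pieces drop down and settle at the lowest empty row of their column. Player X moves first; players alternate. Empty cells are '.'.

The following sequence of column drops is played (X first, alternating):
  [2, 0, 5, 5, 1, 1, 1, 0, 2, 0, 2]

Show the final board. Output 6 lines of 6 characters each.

Answer: ......
......
......
OXX...
OOX..O
OXX..X

Derivation:
Move 1: X drops in col 2, lands at row 5
Move 2: O drops in col 0, lands at row 5
Move 3: X drops in col 5, lands at row 5
Move 4: O drops in col 5, lands at row 4
Move 5: X drops in col 1, lands at row 5
Move 6: O drops in col 1, lands at row 4
Move 7: X drops in col 1, lands at row 3
Move 8: O drops in col 0, lands at row 4
Move 9: X drops in col 2, lands at row 4
Move 10: O drops in col 0, lands at row 3
Move 11: X drops in col 2, lands at row 3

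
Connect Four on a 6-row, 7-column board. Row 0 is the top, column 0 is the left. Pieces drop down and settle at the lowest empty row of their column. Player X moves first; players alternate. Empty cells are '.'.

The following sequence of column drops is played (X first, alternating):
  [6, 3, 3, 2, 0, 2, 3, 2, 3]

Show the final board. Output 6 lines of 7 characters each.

Move 1: X drops in col 6, lands at row 5
Move 2: O drops in col 3, lands at row 5
Move 3: X drops in col 3, lands at row 4
Move 4: O drops in col 2, lands at row 5
Move 5: X drops in col 0, lands at row 5
Move 6: O drops in col 2, lands at row 4
Move 7: X drops in col 3, lands at row 3
Move 8: O drops in col 2, lands at row 3
Move 9: X drops in col 3, lands at row 2

Answer: .......
.......
...X...
..OX...
..OX...
X.OO..X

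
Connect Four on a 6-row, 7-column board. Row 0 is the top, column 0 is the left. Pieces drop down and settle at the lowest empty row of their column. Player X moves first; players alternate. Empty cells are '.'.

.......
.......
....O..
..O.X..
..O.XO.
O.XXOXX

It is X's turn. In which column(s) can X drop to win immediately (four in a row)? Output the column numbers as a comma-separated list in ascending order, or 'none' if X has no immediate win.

Answer: none

Derivation:
col 0: drop X → no win
col 1: drop X → no win
col 2: drop X → no win
col 3: drop X → no win
col 4: drop X → no win
col 5: drop X → no win
col 6: drop X → no win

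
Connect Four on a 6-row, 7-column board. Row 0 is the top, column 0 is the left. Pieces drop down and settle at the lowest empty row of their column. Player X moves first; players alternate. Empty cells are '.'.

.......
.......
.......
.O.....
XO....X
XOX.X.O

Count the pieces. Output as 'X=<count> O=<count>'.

X=5 O=4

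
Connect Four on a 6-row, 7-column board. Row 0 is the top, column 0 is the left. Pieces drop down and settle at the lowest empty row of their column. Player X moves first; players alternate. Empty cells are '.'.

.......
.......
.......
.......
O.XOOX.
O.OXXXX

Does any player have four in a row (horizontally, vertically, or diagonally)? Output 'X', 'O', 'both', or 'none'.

X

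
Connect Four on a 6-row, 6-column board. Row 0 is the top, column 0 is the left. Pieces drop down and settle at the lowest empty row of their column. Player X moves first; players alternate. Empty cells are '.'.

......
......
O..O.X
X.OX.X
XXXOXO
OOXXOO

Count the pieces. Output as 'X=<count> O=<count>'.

X=10 O=9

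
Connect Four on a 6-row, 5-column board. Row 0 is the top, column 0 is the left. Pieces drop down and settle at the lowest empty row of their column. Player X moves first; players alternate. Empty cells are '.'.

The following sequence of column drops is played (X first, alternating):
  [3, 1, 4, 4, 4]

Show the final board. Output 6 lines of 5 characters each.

Move 1: X drops in col 3, lands at row 5
Move 2: O drops in col 1, lands at row 5
Move 3: X drops in col 4, lands at row 5
Move 4: O drops in col 4, lands at row 4
Move 5: X drops in col 4, lands at row 3

Answer: .....
.....
.....
....X
....O
.O.XX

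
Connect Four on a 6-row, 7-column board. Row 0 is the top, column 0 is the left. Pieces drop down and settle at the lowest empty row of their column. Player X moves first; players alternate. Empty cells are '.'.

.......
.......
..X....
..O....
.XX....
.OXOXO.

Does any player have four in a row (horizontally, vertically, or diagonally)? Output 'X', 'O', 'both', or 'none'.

none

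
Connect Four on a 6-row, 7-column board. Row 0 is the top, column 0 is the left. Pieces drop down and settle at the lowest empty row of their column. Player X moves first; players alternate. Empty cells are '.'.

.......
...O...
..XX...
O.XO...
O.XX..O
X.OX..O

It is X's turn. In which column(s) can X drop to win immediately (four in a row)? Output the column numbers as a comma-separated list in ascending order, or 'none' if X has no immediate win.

Answer: 2

Derivation:
col 0: drop X → no win
col 1: drop X → no win
col 2: drop X → WIN!
col 3: drop X → no win
col 4: drop X → no win
col 5: drop X → no win
col 6: drop X → no win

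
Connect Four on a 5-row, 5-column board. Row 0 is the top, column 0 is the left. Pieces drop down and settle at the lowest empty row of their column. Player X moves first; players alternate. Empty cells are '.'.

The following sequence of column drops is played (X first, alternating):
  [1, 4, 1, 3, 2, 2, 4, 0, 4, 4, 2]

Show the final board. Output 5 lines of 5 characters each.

Answer: .....
....O
..X.X
.XO.X
OXXOO

Derivation:
Move 1: X drops in col 1, lands at row 4
Move 2: O drops in col 4, lands at row 4
Move 3: X drops in col 1, lands at row 3
Move 4: O drops in col 3, lands at row 4
Move 5: X drops in col 2, lands at row 4
Move 6: O drops in col 2, lands at row 3
Move 7: X drops in col 4, lands at row 3
Move 8: O drops in col 0, lands at row 4
Move 9: X drops in col 4, lands at row 2
Move 10: O drops in col 4, lands at row 1
Move 11: X drops in col 2, lands at row 2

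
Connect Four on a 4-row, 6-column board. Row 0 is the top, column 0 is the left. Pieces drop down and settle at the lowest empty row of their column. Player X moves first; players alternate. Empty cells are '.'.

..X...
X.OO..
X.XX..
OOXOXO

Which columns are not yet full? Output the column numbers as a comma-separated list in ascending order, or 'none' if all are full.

Answer: 0,1,3,4,5

Derivation:
col 0: top cell = '.' → open
col 1: top cell = '.' → open
col 2: top cell = 'X' → FULL
col 3: top cell = '.' → open
col 4: top cell = '.' → open
col 5: top cell = '.' → open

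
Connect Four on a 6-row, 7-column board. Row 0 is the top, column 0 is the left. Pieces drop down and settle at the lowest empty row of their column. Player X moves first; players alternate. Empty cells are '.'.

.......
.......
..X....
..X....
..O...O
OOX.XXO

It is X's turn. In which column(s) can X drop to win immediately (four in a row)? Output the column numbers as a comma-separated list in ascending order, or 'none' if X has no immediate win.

Answer: 3

Derivation:
col 0: drop X → no win
col 1: drop X → no win
col 2: drop X → no win
col 3: drop X → WIN!
col 4: drop X → no win
col 5: drop X → no win
col 6: drop X → no win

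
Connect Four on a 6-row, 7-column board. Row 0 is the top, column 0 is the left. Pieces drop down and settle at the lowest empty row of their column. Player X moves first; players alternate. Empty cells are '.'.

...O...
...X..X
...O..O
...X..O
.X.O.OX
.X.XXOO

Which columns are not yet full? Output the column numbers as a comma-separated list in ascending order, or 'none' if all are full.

col 0: top cell = '.' → open
col 1: top cell = '.' → open
col 2: top cell = '.' → open
col 3: top cell = 'O' → FULL
col 4: top cell = '.' → open
col 5: top cell = '.' → open
col 6: top cell = '.' → open

Answer: 0,1,2,4,5,6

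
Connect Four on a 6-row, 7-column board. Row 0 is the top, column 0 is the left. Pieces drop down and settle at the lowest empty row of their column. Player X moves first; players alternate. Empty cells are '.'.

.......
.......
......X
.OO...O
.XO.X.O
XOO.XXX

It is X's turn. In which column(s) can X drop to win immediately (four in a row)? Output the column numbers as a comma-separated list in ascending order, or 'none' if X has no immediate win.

Answer: 3

Derivation:
col 0: drop X → no win
col 1: drop X → no win
col 2: drop X → no win
col 3: drop X → WIN!
col 4: drop X → no win
col 5: drop X → no win
col 6: drop X → no win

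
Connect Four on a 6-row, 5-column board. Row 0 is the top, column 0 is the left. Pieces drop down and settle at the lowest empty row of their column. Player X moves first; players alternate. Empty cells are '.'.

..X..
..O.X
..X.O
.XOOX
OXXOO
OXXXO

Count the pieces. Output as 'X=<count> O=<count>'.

X=10 O=9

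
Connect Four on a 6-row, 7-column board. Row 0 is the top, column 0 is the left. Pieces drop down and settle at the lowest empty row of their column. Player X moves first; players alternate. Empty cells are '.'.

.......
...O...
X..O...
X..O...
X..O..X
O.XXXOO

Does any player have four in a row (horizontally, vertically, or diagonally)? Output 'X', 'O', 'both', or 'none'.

O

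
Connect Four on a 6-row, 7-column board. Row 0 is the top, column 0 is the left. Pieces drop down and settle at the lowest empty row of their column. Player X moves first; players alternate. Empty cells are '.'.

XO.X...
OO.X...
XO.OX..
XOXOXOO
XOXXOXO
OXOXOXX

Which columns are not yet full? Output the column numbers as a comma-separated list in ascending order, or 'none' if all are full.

col 0: top cell = 'X' → FULL
col 1: top cell = 'O' → FULL
col 2: top cell = '.' → open
col 3: top cell = 'X' → FULL
col 4: top cell = '.' → open
col 5: top cell = '.' → open
col 6: top cell = '.' → open

Answer: 2,4,5,6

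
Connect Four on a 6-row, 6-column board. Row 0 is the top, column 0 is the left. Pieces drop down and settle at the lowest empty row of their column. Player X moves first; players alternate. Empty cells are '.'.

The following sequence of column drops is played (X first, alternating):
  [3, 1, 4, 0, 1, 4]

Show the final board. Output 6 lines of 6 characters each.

Answer: ......
......
......
......
.X..O.
OO.XX.

Derivation:
Move 1: X drops in col 3, lands at row 5
Move 2: O drops in col 1, lands at row 5
Move 3: X drops in col 4, lands at row 5
Move 4: O drops in col 0, lands at row 5
Move 5: X drops in col 1, lands at row 4
Move 6: O drops in col 4, lands at row 4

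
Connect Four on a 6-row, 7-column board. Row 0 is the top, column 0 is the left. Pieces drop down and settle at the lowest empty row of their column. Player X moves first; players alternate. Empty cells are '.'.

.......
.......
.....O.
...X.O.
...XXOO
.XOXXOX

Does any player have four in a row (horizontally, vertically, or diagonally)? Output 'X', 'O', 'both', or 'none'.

O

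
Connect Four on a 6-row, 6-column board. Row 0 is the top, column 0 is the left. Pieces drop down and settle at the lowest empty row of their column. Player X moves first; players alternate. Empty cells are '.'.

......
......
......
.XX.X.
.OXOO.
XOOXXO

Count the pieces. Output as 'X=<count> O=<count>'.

X=7 O=6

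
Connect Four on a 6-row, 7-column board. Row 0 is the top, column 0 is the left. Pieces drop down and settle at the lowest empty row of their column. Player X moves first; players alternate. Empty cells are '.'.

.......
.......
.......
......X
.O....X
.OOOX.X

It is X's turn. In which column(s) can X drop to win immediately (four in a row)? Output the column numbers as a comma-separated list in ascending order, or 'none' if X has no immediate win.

col 0: drop X → no win
col 1: drop X → no win
col 2: drop X → no win
col 3: drop X → no win
col 4: drop X → no win
col 5: drop X → no win
col 6: drop X → WIN!

Answer: 6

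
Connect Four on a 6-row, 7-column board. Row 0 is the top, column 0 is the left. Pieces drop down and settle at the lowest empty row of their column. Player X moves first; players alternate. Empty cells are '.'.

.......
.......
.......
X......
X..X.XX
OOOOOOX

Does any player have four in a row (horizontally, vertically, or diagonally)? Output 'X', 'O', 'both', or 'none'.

O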